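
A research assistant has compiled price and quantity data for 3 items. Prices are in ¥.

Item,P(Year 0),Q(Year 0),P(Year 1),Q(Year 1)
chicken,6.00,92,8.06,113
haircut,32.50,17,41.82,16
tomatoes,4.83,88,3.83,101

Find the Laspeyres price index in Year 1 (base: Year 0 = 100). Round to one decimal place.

117.0

Laspeyres price index uses base-period quantities as weights.
ΣP(Year 1)·Q(Year 0) = 8.06×92 + 41.82×17 + 3.83×88 = 741.52 + 710.94 + 337.04 = 1789.5
ΣP(Year 0)·Q(Year 0) = 6.00×92 + 32.50×17 + 4.83×88 = 552 + 552.5 + 425.04 = 1529.54
Index = 1789.5 / 1529.54 × 100 = 116.9960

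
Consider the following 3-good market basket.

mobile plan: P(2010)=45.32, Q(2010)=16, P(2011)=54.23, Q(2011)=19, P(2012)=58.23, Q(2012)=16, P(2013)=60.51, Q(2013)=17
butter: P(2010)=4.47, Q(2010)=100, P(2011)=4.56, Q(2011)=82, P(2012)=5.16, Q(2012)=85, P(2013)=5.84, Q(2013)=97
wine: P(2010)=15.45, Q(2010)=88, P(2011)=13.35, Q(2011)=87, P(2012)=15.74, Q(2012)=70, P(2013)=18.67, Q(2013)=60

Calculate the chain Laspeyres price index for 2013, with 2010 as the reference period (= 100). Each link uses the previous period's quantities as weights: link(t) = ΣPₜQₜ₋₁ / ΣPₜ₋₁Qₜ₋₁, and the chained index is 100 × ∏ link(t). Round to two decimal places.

125.00

Link 2010→2011:
ΣP(2011)Q(2010) = 54.23×16 + 4.56×100 + 13.35×88 = 867.68 + 456 + 1174.8 = 2498.48
ΣP(2010)Q(2010) = 45.32×16 + 4.47×100 + 15.45×88 = 725.12 + 447 + 1359.6 = 2531.72
link = 2498.48/2531.72 = 0.986871
Link 2011→2012:
ΣP(2012)Q(2011) = 58.23×19 + 5.16×82 + 15.74×87 = 1106.37 + 423.12 + 1369.38 = 2898.87
ΣP(2011)Q(2011) = 54.23×19 + 4.56×82 + 13.35×87 = 1030.37 + 373.92 + 1161.45 = 2565.74
link = 2898.87/2565.74 = 1.129838
Link 2012→2013:
ΣP(2013)Q(2012) = 60.51×16 + 5.84×85 + 18.67×70 = 968.16 + 496.4 + 1306.9 = 2771.46
ΣP(2012)Q(2012) = 58.23×16 + 5.16×85 + 15.74×70 = 931.68 + 438.6 + 1101.8 = 2472.08
link = 2771.46/2472.08 = 1.121104
Chained index = 100 × 0.986871 × 1.129838 × 1.121104 = 125.0036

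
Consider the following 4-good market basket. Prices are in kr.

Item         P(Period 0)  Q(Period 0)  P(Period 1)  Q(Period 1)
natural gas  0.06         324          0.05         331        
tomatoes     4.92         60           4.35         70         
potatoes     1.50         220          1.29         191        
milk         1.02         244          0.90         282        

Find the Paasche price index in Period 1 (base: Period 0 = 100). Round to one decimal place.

Paasche price index uses current-period quantities as weights.
ΣP(Period 1)·Q(Period 1) = 0.05×331 + 4.35×70 + 1.29×191 + 0.90×282 = 16.55 + 304.5 + 246.39 + 253.8 = 821.24
ΣP(Period 0)·Q(Period 1) = 0.06×331 + 4.92×70 + 1.50×191 + 1.02×282 = 19.86 + 344.4 + 286.5 + 287.64 = 938.4
Index = 821.24 / 938.4 × 100 = 87.5149

87.5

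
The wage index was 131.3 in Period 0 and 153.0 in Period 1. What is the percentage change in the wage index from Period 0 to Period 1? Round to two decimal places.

16.53%

Change = (153.0 − 131.3) / 131.3 × 100
       = 21.7 / 131.3 × 100 = 16.5270%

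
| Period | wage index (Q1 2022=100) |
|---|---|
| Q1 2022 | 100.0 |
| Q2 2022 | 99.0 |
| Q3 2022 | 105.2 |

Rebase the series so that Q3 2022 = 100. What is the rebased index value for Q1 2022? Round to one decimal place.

Rebased(Q1 2022) = 100.0 / 105.2 × 100 = 95.0570

95.1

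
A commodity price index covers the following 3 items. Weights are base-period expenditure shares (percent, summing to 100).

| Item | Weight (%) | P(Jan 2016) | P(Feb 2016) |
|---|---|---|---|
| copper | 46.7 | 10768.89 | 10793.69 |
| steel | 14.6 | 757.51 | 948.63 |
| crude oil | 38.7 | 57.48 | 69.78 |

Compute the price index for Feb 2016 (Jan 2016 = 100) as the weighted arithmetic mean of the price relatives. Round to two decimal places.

112.07

copper: 46.7 × (10793.69/10768.89) = 46.7 × 1.002303 = 46.8075
steel: 14.6 × (948.63/757.51) = 14.6 × 1.252300 = 18.2836
crude oil: 38.7 × (69.78/57.48) = 38.7 × 1.213987 = 46.9813
Index = Σ wᵢ·(p₁ᵢ/p₀ᵢ) = 46.8075 + 18.2836 + 46.9813 = 112.0724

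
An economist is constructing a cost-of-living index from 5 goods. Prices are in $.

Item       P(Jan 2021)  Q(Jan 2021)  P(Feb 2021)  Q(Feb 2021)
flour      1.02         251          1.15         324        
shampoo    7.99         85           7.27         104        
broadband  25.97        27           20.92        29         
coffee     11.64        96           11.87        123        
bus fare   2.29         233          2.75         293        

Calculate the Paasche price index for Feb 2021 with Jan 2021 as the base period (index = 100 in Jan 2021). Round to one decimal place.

Paasche price index uses current-period quantities as weights.
ΣP(Feb 2021)·Q(Feb 2021) = 1.15×324 + 7.27×104 + 20.92×29 + 11.87×123 + 2.75×293 = 372.6 + 756.08 + 606.68 + 1460.01 + 805.75 = 4001.12
ΣP(Jan 2021)·Q(Feb 2021) = 1.02×324 + 7.99×104 + 25.97×29 + 11.64×123 + 2.29×293 = 330.48 + 830.96 + 753.13 + 1431.72 + 670.97 = 4017.26
Index = 4001.12 / 4017.26 × 100 = 99.5982

99.6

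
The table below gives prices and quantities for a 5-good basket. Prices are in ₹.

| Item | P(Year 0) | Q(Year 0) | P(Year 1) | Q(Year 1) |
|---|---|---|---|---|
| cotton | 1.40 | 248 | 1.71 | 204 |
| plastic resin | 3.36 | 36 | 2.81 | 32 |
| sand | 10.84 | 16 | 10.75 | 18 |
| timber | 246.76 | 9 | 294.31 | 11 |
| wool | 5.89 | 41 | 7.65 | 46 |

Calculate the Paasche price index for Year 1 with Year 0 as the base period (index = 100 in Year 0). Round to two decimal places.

118.13

Paasche price index uses current-period quantities as weights.
ΣP(Year 1)·Q(Year 1) = 1.71×204 + 2.81×32 + 10.75×18 + 294.31×11 + 7.65×46 = 348.84 + 89.92 + 193.5 + 3237.41 + 351.9 = 4221.57
ΣP(Year 0)·Q(Year 1) = 1.40×204 + 3.36×32 + 10.84×18 + 246.76×11 + 5.89×46 = 285.6 + 107.52 + 195.12 + 2714.36 + 270.94 = 3573.54
Index = 4221.57 / 3573.54 × 100 = 118.1341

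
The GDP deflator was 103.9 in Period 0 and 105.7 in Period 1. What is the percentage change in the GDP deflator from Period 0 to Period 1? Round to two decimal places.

Change = (105.7 − 103.9) / 103.9 × 100
       = 1.8 / 103.9 × 100 = 1.7324%

1.73%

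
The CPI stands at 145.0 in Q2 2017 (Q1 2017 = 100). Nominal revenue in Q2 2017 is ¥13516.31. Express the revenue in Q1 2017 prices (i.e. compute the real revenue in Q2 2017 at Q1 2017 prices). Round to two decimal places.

Real = Nominal ÷ (Index/100) = 13516.31 ÷ (145.0/100)
     = 13516.31 ÷ 1.450 = 9321.5931

9321.59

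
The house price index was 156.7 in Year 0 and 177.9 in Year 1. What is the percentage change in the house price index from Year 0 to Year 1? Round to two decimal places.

Change = (177.9 − 156.7) / 156.7 × 100
       = 21.2 / 156.7 × 100 = 13.5290%

13.53%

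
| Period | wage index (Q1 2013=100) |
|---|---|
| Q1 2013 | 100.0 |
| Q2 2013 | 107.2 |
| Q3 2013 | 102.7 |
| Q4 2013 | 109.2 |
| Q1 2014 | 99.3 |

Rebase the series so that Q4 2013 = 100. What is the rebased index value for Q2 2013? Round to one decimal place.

98.2

Rebased(Q2 2013) = 107.2 / 109.2 × 100 = 98.1685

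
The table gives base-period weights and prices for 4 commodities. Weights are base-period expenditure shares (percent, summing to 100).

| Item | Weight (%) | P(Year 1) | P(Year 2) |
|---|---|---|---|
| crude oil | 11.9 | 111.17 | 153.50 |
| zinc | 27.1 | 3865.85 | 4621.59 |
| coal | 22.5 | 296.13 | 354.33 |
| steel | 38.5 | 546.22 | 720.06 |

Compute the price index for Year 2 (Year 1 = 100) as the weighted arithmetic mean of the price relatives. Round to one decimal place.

126.5

crude oil: 11.9 × (153.50/111.17) = 11.9 × 1.380768 = 16.4311
zinc: 27.1 × (4621.59/3865.85) = 27.1 × 1.195491 = 32.3978
coal: 22.5 × (354.33/296.13) = 22.5 × 1.196535 = 26.9220
steel: 38.5 × (720.06/546.22) = 38.5 × 1.318260 = 50.7530
Index = Σ wᵢ·(p₁ᵢ/p₀ᵢ) = 16.4311 + 32.3978 + 26.9220 + 50.7530 = 126.5040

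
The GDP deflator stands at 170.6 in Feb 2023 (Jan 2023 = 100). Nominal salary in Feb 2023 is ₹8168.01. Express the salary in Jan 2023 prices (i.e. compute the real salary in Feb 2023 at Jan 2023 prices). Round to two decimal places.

4787.81

Real = Nominal ÷ (Index/100) = 8168.01 ÷ (170.6/100)
     = 8168.01 ÷ 1.706 = 4787.8136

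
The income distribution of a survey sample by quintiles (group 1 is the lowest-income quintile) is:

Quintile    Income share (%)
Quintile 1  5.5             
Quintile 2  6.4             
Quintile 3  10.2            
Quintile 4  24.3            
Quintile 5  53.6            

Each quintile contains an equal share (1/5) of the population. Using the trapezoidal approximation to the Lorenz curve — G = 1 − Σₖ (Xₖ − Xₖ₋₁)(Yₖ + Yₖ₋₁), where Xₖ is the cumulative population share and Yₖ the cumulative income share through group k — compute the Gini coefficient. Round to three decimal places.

0.456

Cumulative income shares Yₖ: 0.0550, 0.1190, 0.2210, 0.4640, 1.0000
Σ (Xₖ−Xₖ₋₁)(Yₖ+Yₖ₋₁) = (1/5)(0.0550+0.0000) + (1/5)(0.1190+0.0550) + (1/5)(0.2210+0.1190) + (1/5)(0.4640+0.2210) + (1/5)(1.0000+0.4640)
  = 0.0110 + 0.0348 + 0.0680 + 0.1370 + 0.2928 = 0.5436
G = 1 − 0.5436 = 0.4564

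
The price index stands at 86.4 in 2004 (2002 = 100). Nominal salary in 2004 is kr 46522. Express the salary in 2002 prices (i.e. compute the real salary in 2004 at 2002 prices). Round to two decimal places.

Real = Nominal ÷ (Index/100) = 46522 ÷ (86.4/100)
     = 46522 ÷ 0.864 = 53844.9074

53844.91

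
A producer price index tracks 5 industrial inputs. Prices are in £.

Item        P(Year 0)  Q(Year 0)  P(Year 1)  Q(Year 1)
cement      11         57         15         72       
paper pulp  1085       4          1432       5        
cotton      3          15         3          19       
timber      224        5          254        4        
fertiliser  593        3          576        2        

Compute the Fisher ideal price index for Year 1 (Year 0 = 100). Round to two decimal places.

Laspeyres component (base-period weights):
ΣP(Year 1)Q(Year 0) = 15×57 + 1432×4 + 3×15 + 254×5 + 576×3 = 855 + 5728 + 45 + 1270 + 1728 = 9626
ΣP(Year 0)Q(Year 0) = 11×57 + 1085×4 + 3×15 + 224×5 + 593×3 = 627 + 4340 + 45 + 1120 + 1779 = 7911
L = 9626 / 7911 × 100 = 121.6787
Paasche component (current-period weights):
ΣP(Year 1)Q(Year 1) = 15×72 + 1432×5 + 3×19 + 254×4 + 576×2 = 1080 + 7160 + 57 + 1016 + 1152 = 10465
ΣP(Year 0)Q(Year 1) = 11×72 + 1085×5 + 3×19 + 224×4 + 593×2 = 792 + 5425 + 57 + 896 + 1186 = 8356
P = 10465 / 8356 × 100 = 125.2393
Fisher = √(L × P) = √(121.6787 × 125.2393) = 123.4462

123.45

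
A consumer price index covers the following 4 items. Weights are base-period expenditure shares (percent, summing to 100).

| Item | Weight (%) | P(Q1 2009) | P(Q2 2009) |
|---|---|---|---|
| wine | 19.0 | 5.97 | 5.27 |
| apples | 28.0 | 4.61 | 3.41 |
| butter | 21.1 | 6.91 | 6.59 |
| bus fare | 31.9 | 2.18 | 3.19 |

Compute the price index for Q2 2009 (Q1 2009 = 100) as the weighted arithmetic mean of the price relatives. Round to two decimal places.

104.29

wine: 19.0 × (5.27/5.97) = 19.0 × 0.882747 = 16.7722
apples: 28.0 × (3.41/4.61) = 28.0 × 0.739696 = 20.7115
butter: 21.1 × (6.59/6.91) = 21.1 × 0.953690 = 20.1229
bus fare: 31.9 × (3.19/2.18) = 31.9 × 1.463303 = 46.6794
Index = Σ wᵢ·(p₁ᵢ/p₀ᵢ) = 16.7722 + 20.7115 + 20.1229 + 46.6794 = 104.2859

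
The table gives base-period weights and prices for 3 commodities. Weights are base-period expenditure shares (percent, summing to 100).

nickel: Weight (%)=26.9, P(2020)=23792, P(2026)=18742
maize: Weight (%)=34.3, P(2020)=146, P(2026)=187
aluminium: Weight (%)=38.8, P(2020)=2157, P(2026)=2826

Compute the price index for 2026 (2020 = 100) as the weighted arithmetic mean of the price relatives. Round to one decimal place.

nickel: 26.9 × (18742/23792) = 26.9 × 0.787744 = 21.1903
maize: 34.3 × (187/146) = 34.3 × 1.280822 = 43.9322
aluminium: 38.8 × (2826/2157) = 38.8 × 1.310153 = 50.8339
Index = Σ wᵢ·(p₁ᵢ/p₀ᵢ) = 21.1903 + 43.9322 + 50.8339 = 115.9564

116.0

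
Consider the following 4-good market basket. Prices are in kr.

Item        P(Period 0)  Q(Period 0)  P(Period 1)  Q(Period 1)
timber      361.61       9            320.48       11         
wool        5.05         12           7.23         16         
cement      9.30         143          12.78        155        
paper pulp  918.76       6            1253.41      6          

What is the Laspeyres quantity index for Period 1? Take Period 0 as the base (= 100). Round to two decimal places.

Laspeyres quantity index uses base-period prices as weights.
ΣP(Period 0)·Q(Period 1) = 361.61×11 + 5.05×16 + 9.30×155 + 918.76×6 = 3977.71 + 80.8 + 1441.5 + 5512.56 = 11012.57
ΣP(Period 0)·Q(Period 0) = 361.61×9 + 5.05×12 + 9.30×143 + 918.76×6 = 3254.49 + 60.6 + 1329.9 + 5512.56 = 10157.55
Index = 11012.57 / 10157.55 × 100 = 108.4176

108.42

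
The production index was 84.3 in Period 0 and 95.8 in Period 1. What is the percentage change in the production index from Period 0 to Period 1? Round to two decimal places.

Change = (95.8 − 84.3) / 84.3 × 100
       = 11.5 / 84.3 × 100 = 13.6418%

13.64%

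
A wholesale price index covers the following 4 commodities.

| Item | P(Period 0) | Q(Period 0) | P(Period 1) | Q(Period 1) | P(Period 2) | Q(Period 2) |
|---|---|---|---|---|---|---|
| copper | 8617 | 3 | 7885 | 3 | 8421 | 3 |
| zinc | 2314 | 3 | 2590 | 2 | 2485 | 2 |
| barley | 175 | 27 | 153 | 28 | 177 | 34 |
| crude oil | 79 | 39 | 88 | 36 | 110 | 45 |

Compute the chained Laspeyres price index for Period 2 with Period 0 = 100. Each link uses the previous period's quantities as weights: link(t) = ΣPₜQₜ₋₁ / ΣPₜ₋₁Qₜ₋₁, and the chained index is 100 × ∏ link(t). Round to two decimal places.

Link Period 0→Period 1:
ΣP(Period 1)Q(Period 0) = 7885×3 + 2590×3 + 153×27 + 88×39 = 23655 + 7770 + 4131 + 3432 = 38988
ΣP(Period 0)Q(Period 0) = 8617×3 + 2314×3 + 175×27 + 79×39 = 25851 + 6942 + 4725 + 3081 = 40599
link = 38988/40599 = 0.960319
Link Period 1→Period 2:
ΣP(Period 2)Q(Period 1) = 8421×3 + 2485×2 + 177×28 + 110×36 = 25263 + 4970 + 4956 + 3960 = 39149
ΣP(Period 1)Q(Period 1) = 7885×3 + 2590×2 + 153×28 + 88×36 = 23655 + 5180 + 4284 + 3168 = 36287
link = 39149/36287 = 1.078871
Chained index = 100 × 0.960319 × 1.078871 = 103.6061

103.61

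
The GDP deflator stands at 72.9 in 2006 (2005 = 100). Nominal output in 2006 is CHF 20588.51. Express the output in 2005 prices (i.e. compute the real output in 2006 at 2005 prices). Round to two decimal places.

Real = Nominal ÷ (Index/100) = 20588.51 ÷ (72.9/100)
     = 20588.51 ÷ 0.729 = 28242.1262

28242.13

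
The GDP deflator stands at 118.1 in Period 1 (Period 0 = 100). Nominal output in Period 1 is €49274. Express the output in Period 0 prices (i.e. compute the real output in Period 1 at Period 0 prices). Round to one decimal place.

Real = Nominal ÷ (Index/100) = 49274 ÷ (118.1/100)
     = 49274 ÷ 1.181 = 41722.2693

41722.3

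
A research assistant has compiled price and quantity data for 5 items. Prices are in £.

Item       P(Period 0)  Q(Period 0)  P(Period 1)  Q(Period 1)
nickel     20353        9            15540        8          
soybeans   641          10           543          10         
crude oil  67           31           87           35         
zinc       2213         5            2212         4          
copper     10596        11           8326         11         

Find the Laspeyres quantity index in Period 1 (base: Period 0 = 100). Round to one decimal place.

93.0

Laspeyres quantity index uses base-period prices as weights.
ΣP(Period 0)·Q(Period 1) = 20353×8 + 641×10 + 67×35 + 2213×4 + 10596×11 = 162824 + 6410 + 2345 + 8852 + 116556 = 296987
ΣP(Period 0)·Q(Period 0) = 20353×9 + 641×10 + 67×31 + 2213×5 + 10596×11 = 183177 + 6410 + 2077 + 11065 + 116556 = 319285
Index = 296987 / 319285 × 100 = 93.0163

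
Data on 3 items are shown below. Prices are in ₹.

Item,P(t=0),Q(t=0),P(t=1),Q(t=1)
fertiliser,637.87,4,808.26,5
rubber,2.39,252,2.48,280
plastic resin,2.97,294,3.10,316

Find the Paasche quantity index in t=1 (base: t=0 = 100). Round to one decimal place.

Paasche quantity index uses current-period prices as weights.
ΣP(t=1)·Q(t=1) = 808.26×5 + 2.48×280 + 3.10×316 = 4041.3 + 694.4 + 979.6 = 5715.3
ΣP(t=1)·Q(t=0) = 808.26×4 + 2.48×252 + 3.10×294 = 3233.04 + 624.96 + 911.4 = 4769.4
Index = 5715.3 / 4769.4 × 100 = 119.8327

119.8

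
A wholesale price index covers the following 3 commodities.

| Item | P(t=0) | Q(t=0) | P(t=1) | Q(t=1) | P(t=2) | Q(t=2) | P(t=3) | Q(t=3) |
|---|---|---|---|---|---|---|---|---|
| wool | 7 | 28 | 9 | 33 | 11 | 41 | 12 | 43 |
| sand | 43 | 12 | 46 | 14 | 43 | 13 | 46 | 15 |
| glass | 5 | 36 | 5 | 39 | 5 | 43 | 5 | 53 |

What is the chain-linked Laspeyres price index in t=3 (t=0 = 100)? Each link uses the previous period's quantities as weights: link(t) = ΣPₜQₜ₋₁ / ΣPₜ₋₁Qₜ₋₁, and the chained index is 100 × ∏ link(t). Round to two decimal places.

120.00

Link t=0→t=1:
ΣP(t=1)Q(t=0) = 9×28 + 46×12 + 5×36 = 252 + 552 + 180 = 984
ΣP(t=0)Q(t=0) = 7×28 + 43×12 + 5×36 = 196 + 516 + 180 = 892
link = 984/892 = 1.103139
Link t=1→t=2:
ΣP(t=2)Q(t=1) = 11×33 + 43×14 + 5×39 = 363 + 602 + 195 = 1160
ΣP(t=1)Q(t=1) = 9×33 + 46×14 + 5×39 = 297 + 644 + 195 = 1136
link = 1160/1136 = 1.021127
Link t=2→t=3:
ΣP(t=3)Q(t=2) = 12×41 + 46×13 + 5×43 = 492 + 598 + 215 = 1305
ΣP(t=2)Q(t=2) = 11×41 + 43×13 + 5×43 = 451 + 559 + 215 = 1225
link = 1305/1225 = 1.065306
Chained index = 100 × 1.103139 × 1.021127 × 1.065306 = 120.0009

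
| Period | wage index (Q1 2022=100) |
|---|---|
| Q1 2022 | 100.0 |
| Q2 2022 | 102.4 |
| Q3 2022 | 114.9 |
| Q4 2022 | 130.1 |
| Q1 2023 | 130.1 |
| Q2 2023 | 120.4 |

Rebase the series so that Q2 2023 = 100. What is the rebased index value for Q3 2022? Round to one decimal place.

Rebased(Q3 2022) = 114.9 / 120.4 × 100 = 95.4319

95.4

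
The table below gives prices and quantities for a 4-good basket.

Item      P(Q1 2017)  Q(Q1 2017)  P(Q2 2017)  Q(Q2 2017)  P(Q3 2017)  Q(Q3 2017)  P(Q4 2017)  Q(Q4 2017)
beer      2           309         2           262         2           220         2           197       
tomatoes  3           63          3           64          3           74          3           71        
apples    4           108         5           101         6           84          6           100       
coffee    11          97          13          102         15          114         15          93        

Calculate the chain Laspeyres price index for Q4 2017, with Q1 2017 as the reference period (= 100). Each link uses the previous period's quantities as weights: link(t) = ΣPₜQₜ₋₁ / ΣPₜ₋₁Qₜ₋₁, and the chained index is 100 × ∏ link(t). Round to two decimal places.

126.64

Link Q1 2017→Q2 2017:
ΣP(Q2 2017)Q(Q1 2017) = 2×309 + 3×63 + 5×108 + 13×97 = 618 + 189 + 540 + 1261 = 2608
ΣP(Q1 2017)Q(Q1 2017) = 2×309 + 3×63 + 4×108 + 11×97 = 618 + 189 + 432 + 1067 = 2306
link = 2608/2306 = 1.130963
Link Q2 2017→Q3 2017:
ΣP(Q3 2017)Q(Q2 2017) = 2×262 + 3×64 + 6×101 + 15×102 = 524 + 192 + 606 + 1530 = 2852
ΣP(Q2 2017)Q(Q2 2017) = 2×262 + 3×64 + 5×101 + 13×102 = 524 + 192 + 505 + 1326 = 2547
link = 2852/2547 = 1.119749
Link Q3 2017→Q4 2017:
ΣP(Q4 2017)Q(Q3 2017) = 2×220 + 3×74 + 6×84 + 15×114 = 440 + 222 + 504 + 1710 = 2876
ΣP(Q3 2017)Q(Q3 2017) = 2×220 + 3×74 + 6×84 + 15×114 = 440 + 222 + 504 + 1710 = 2876
link = 2876/2876 = 1.000000
Chained index = 100 × 1.130963 × 1.119749 × 1.000000 = 126.6394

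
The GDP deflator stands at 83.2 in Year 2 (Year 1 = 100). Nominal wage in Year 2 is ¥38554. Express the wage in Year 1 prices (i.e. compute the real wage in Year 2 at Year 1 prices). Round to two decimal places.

46338.94

Real = Nominal ÷ (Index/100) = 38554 ÷ (83.2/100)
     = 38554 ÷ 0.832 = 46338.9423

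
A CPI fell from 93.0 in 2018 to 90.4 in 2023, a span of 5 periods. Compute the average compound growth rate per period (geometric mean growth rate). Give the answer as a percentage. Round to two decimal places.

-0.57%

Growth factor = (90.4/93.0)^(1/5) = (0.972043)^(1/5) = 0.994345
Growth rate = 0.994345 − 1 = -0.005655 = -0.5655%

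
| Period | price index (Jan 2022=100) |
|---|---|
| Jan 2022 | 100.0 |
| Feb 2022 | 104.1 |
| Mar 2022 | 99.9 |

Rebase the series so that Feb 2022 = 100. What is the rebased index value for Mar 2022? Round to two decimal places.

95.97

Rebased(Mar 2022) = 99.9 / 104.1 × 100 = 95.9654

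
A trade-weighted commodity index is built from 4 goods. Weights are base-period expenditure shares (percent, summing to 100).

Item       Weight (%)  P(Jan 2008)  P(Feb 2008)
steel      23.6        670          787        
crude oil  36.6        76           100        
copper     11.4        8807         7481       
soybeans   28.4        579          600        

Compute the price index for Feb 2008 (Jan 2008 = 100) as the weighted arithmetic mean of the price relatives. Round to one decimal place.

steel: 23.6 × (787/670) = 23.6 × 1.174627 = 27.7212
crude oil: 36.6 × (100/76) = 36.6 × 1.315789 = 48.1579
copper: 11.4 × (7481/8807) = 11.4 × 0.849438 = 9.6836
soybeans: 28.4 × (600/579) = 28.4 × 1.036269 = 29.4301
Index = Σ wᵢ·(p₁ᵢ/p₀ᵢ) = 27.7212 + 48.1579 + 9.6836 + 29.4301 = 114.9927

115.0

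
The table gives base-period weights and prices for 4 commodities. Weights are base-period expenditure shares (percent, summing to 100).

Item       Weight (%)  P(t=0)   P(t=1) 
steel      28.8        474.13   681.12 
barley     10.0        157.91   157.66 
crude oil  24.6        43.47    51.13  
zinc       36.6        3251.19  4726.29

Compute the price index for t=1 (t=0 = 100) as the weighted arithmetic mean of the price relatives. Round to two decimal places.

steel: 28.8 × (681.12/474.13) = 28.8 × 1.436568 = 41.3732
barley: 10.0 × (157.66/157.91) = 10.0 × 0.998417 = 9.9842
crude oil: 24.6 × (51.13/43.47) = 24.6 × 1.176213 = 28.9349
zinc: 36.6 × (4726.29/3251.19) = 36.6 × 1.453711 = 53.2058
Index = Σ wᵢ·(p₁ᵢ/p₀ᵢ) = 41.3732 + 9.9842 + 28.9349 + 53.2058 = 133.4980

133.50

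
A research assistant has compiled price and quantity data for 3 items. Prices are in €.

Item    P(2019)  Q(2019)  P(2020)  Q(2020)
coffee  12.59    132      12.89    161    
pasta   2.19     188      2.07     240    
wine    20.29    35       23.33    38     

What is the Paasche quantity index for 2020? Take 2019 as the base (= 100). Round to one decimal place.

Paasche quantity index uses current-period prices as weights.
ΣP(2020)·Q(2020) = 12.89×161 + 2.07×240 + 23.33×38 = 2075.29 + 496.8 + 886.54 = 3458.63
ΣP(2020)·Q(2019) = 12.89×132 + 2.07×188 + 23.33×35 = 1701.48 + 389.16 + 816.55 = 2907.19
Index = 3458.63 / 2907.19 × 100 = 118.9681

119.0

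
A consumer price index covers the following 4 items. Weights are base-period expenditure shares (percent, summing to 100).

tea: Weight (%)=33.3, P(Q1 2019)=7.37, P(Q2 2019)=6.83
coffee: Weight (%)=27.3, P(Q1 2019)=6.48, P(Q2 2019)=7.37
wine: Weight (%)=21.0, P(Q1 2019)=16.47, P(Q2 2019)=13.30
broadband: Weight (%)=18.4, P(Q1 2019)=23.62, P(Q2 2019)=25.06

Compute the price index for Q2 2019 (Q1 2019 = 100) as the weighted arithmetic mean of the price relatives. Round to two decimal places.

tea: 33.3 × (6.83/7.37) = 33.3 × 0.926730 = 30.8601
coffee: 27.3 × (7.37/6.48) = 27.3 × 1.137346 = 31.0495
wine: 21.0 × (13.30/16.47) = 21.0 × 0.807529 = 16.9581
broadband: 18.4 × (25.06/23.62) = 18.4 × 1.060965 = 19.5218
Index = Σ wᵢ·(p₁ᵢ/p₀ᵢ) = 30.8601 + 31.0495 + 16.9581 + 19.5218 = 98.3895

98.39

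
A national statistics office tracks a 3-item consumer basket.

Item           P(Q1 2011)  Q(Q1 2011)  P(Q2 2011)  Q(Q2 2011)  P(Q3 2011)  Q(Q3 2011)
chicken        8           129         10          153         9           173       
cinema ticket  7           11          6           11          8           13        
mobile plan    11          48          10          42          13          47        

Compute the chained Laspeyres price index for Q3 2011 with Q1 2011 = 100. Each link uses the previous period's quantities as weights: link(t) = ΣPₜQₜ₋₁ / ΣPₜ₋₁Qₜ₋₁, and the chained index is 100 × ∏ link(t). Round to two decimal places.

Link Q1 2011→Q2 2011:
ΣP(Q2 2011)Q(Q1 2011) = 10×129 + 6×11 + 10×48 = 1290 + 66 + 480 = 1836
ΣP(Q1 2011)Q(Q1 2011) = 8×129 + 7×11 + 11×48 = 1032 + 77 + 528 = 1637
link = 1836/1637 = 1.121564
Link Q2 2011→Q3 2011:
ΣP(Q3 2011)Q(Q2 2011) = 9×153 + 8×11 + 13×42 = 1377 + 88 + 546 = 2011
ΣP(Q2 2011)Q(Q2 2011) = 10×153 + 6×11 + 10×42 = 1530 + 66 + 420 = 2016
link = 2011/2016 = 0.997520
Chained index = 100 × 1.121564 × 0.997520 = 111.8782

111.88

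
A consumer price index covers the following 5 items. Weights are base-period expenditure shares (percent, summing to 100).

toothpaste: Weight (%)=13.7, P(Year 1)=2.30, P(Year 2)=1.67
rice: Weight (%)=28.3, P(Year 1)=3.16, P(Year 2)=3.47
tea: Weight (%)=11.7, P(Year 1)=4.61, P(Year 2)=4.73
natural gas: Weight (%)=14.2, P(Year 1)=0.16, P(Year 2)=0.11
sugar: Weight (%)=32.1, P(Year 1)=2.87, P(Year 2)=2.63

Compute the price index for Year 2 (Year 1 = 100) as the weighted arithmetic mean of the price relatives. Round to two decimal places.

toothpaste: 13.7 × (1.67/2.30) = 13.7 × 0.726087 = 9.9474
rice: 28.3 × (3.47/3.16) = 28.3 × 1.098101 = 31.0763
tea: 11.7 × (4.73/4.61) = 11.7 × 1.026030 = 12.0046
natural gas: 14.2 × (0.11/0.16) = 14.2 × 0.687500 = 9.7625
sugar: 32.1 × (2.63/2.87) = 32.1 × 0.916376 = 29.4157
Index = Σ wᵢ·(p₁ᵢ/p₀ᵢ) = 9.9474 + 31.0763 + 12.0046 + 9.7625 + 29.4157 = 92.2064

92.21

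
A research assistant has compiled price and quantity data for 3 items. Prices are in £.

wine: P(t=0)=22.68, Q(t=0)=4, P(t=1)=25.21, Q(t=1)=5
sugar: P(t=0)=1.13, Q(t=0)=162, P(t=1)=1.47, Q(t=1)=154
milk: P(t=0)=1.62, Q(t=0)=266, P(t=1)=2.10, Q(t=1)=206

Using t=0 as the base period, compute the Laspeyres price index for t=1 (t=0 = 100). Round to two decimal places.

Laspeyres price index uses base-period quantities as weights.
ΣP(t=1)·Q(t=0) = 25.21×4 + 1.47×162 + 2.10×266 = 100.84 + 238.14 + 558.6 = 897.58
ΣP(t=0)·Q(t=0) = 22.68×4 + 1.13×162 + 1.62×266 = 90.72 + 183.06 + 430.92 = 704.7
Index = 897.58 / 704.7 × 100 = 127.3705

127.37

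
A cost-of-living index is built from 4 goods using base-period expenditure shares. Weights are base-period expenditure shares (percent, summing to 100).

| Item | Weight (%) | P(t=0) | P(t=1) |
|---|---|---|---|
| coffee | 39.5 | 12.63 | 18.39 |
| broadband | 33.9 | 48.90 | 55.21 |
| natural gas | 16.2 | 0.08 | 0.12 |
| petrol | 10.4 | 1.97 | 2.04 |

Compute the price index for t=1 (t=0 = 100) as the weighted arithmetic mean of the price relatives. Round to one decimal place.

130.9

coffee: 39.5 × (18.39/12.63) = 39.5 × 1.456057 = 57.5143
broadband: 33.9 × (55.21/48.90) = 33.9 × 1.129039 = 38.2744
natural gas: 16.2 × (0.12/0.08) = 16.2 × 1.500000 = 24.3000
petrol: 10.4 × (2.04/1.97) = 10.4 × 1.035533 = 10.7695
Index = Σ wᵢ·(p₁ᵢ/p₀ᵢ) = 57.5143 + 38.2744 + 24.3000 + 10.7695 = 130.8582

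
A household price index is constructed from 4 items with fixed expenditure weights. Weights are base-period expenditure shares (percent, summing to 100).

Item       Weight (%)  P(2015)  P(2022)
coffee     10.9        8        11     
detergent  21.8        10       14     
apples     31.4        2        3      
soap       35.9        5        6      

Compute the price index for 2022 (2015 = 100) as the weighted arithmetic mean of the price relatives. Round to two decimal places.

135.69

coffee: 10.9 × (11/8) = 10.9 × 1.375000 = 14.9875
detergent: 21.8 × (14/10) = 21.8 × 1.400000 = 30.5200
apples: 31.4 × (3/2) = 31.4 × 1.500000 = 47.1000
soap: 35.9 × (6/5) = 35.9 × 1.200000 = 43.0800
Index = Σ wᵢ·(p₁ᵢ/p₀ᵢ) = 14.9875 + 30.5200 + 47.1000 + 43.0800 = 135.6875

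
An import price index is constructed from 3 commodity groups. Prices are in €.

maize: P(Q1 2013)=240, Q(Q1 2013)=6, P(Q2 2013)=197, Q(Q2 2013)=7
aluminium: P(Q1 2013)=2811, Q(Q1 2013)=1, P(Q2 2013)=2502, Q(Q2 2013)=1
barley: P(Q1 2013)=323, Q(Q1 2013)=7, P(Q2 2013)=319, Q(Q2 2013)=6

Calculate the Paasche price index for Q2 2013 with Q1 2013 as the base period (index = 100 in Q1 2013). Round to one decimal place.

90.1

Paasche price index uses current-period quantities as weights.
ΣP(Q2 2013)·Q(Q2 2013) = 197×7 + 2502×1 + 319×6 = 1379 + 2502 + 1914 = 5795
ΣP(Q1 2013)·Q(Q2 2013) = 240×7 + 2811×1 + 323×6 = 1680 + 2811 + 1938 = 6429
Index = 5795 / 6429 × 100 = 90.1384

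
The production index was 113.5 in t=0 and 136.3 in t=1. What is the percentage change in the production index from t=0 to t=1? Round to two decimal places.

20.09%

Change = (136.3 − 113.5) / 113.5 × 100
       = 22.8 / 113.5 × 100 = 20.0881%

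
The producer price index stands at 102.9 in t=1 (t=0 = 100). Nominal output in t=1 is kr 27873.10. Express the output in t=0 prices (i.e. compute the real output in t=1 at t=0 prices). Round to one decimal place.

27087.6

Real = Nominal ÷ (Index/100) = 27873.10 ÷ (102.9/100)
     = 27873.10 ÷ 1.029 = 27087.5607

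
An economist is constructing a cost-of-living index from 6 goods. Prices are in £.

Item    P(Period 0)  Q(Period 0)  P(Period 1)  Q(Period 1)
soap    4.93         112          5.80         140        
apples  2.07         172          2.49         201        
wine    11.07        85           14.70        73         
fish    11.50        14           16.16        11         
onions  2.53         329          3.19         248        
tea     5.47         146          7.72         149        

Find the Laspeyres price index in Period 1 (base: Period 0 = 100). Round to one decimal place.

Laspeyres price index uses base-period quantities as weights.
ΣP(Period 1)·Q(Period 0) = 5.80×112 + 2.49×172 + 14.70×85 + 16.16×14 + 3.19×329 + 7.72×146 = 649.6 + 428.28 + 1249.5 + 226.24 + 1049.51 + 1127.12 = 4730.25
ΣP(Period 0)·Q(Period 0) = 4.93×112 + 2.07×172 + 11.07×85 + 11.50×14 + 2.53×329 + 5.47×146 = 552.16 + 356.04 + 940.95 + 161 + 832.37 + 798.62 = 3641.14
Index = 4730.25 / 3641.14 × 100 = 129.9112

129.9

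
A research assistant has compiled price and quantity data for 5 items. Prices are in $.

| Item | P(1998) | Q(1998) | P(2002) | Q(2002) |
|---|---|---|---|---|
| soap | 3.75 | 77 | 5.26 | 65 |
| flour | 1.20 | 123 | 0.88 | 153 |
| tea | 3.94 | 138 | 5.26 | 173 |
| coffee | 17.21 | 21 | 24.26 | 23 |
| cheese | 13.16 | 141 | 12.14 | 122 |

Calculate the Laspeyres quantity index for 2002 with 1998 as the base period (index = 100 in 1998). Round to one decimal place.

97.3

Laspeyres quantity index uses base-period prices as weights.
ΣP(1998)·Q(2002) = 3.75×65 + 1.20×153 + 3.94×173 + 17.21×23 + 13.16×122 = 243.75 + 183.6 + 681.62 + 395.83 + 1605.52 = 3110.32
ΣP(1998)·Q(1998) = 3.75×77 + 1.20×123 + 3.94×138 + 17.21×21 + 13.16×141 = 288.75 + 147.6 + 543.72 + 361.41 + 1855.56 = 3197.04
Index = 3110.32 / 3197.04 × 100 = 97.2875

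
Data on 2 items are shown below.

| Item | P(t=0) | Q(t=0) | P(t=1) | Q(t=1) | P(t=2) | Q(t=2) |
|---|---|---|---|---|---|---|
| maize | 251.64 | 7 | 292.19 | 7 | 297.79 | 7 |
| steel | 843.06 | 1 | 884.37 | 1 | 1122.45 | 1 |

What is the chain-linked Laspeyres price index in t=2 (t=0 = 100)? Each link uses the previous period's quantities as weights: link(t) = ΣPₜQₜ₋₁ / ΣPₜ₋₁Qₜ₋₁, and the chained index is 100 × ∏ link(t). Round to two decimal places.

Link t=0→t=1:
ΣP(t=1)Q(t=0) = 292.19×7 + 884.37×1 = 2045.33 + 884.37 = 2929.7
ΣP(t=0)Q(t=0) = 251.64×7 + 843.06×1 = 1761.48 + 843.06 = 2604.54
link = 2929.7/2604.54 = 1.124844
Link t=1→t=2:
ΣP(t=2)Q(t=1) = 297.79×7 + 1122.45×1 = 2084.53 + 1122.45 = 3206.98
ΣP(t=1)Q(t=1) = 292.19×7 + 884.37×1 = 2045.33 + 884.37 = 2929.7
link = 3206.98/2929.7 = 1.094645
Chained index = 100 × 1.124844 × 1.094645 = 123.1304

123.13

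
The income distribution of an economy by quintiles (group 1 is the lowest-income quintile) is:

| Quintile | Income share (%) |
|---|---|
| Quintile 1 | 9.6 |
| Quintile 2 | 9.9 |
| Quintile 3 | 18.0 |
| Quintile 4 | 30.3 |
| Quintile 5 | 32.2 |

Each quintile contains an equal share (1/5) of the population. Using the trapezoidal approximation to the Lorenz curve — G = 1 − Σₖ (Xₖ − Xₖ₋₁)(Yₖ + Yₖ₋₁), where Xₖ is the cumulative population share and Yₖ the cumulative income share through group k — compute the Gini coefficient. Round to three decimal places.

0.262

Cumulative income shares Yₖ: 0.0960, 0.1950, 0.3750, 0.6780, 1.0000
Σ (Xₖ−Xₖ₋₁)(Yₖ+Yₖ₋₁) = (1/5)(0.0960+0.0000) + (1/5)(0.1950+0.0960) + (1/5)(0.3750+0.1950) + (1/5)(0.6780+0.3750) + (1/5)(1.0000+0.6780)
  = 0.0192 + 0.0582 + 0.1140 + 0.2106 + 0.3356 = 0.7376
G = 1 − 0.7376 = 0.2624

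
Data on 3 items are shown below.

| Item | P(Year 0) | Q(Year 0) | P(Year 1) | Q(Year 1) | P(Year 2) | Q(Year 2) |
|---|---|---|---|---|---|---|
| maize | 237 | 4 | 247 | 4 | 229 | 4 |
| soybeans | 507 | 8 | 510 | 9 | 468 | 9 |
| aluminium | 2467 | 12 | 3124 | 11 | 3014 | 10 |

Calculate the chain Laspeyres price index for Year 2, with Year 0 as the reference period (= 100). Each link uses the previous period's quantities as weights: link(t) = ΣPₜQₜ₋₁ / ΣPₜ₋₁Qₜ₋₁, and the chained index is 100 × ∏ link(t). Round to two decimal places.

117.86

Link Year 0→Year 1:
ΣP(Year 1)Q(Year 0) = 247×4 + 510×8 + 3124×12 = 988 + 4080 + 37488 = 42556
ΣP(Year 0)Q(Year 0) = 237×4 + 507×8 + 2467×12 = 948 + 4056 + 29604 = 34608
link = 42556/34608 = 1.229658
Link Year 1→Year 2:
ΣP(Year 2)Q(Year 1) = 229×4 + 468×9 + 3014×11 = 916 + 4212 + 33154 = 38282
ΣP(Year 1)Q(Year 1) = 247×4 + 510×9 + 3124×11 = 988 + 4590 + 34364 = 39942
link = 38282/39942 = 0.958440
Chained index = 100 × 1.229658 × 0.958440 = 117.8553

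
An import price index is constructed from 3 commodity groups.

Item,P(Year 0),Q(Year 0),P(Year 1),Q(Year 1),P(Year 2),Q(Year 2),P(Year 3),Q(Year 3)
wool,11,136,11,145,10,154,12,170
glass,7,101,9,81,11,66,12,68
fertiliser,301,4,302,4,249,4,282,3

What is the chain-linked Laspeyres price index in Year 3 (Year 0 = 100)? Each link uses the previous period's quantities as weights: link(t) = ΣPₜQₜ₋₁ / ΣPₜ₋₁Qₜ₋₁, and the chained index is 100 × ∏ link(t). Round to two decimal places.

Link Year 0→Year 1:
ΣP(Year 1)Q(Year 0) = 11×136 + 9×101 + 302×4 = 1496 + 909 + 1208 = 3613
ΣP(Year 0)Q(Year 0) = 11×136 + 7×101 + 301×4 = 1496 + 707 + 1204 = 3407
link = 3613/3407 = 1.060464
Link Year 1→Year 2:
ΣP(Year 2)Q(Year 1) = 10×145 + 11×81 + 249×4 = 1450 + 891 + 996 = 3337
ΣP(Year 1)Q(Year 1) = 11×145 + 9×81 + 302×4 = 1595 + 729 + 1208 = 3532
link = 3337/3532 = 0.944790
Link Year 2→Year 3:
ΣP(Year 3)Q(Year 2) = 12×154 + 12×66 + 282×4 = 1848 + 792 + 1128 = 3768
ΣP(Year 2)Q(Year 2) = 10×154 + 11×66 + 249×4 = 1540 + 726 + 996 = 3262
link = 3768/3262 = 1.155120
Chained index = 100 × 1.060464 × 0.944790 × 1.155120 = 115.7333

115.73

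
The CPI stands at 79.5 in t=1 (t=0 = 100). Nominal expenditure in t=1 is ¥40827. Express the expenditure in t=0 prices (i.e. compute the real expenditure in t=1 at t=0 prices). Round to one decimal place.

Real = Nominal ÷ (Index/100) = 40827 ÷ (79.5/100)
     = 40827 ÷ 0.795 = 51354.7170

51354.7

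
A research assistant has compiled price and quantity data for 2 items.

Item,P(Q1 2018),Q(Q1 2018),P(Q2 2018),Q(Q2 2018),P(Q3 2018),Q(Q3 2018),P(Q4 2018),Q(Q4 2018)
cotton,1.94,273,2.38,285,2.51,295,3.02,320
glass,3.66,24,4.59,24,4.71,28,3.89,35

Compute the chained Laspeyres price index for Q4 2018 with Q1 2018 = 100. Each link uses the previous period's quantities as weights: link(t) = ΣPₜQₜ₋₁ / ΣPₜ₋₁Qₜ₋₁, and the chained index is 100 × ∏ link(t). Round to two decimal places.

148.20

Link Q1 2018→Q2 2018:
ΣP(Q2 2018)Q(Q1 2018) = 2.38×273 + 4.59×24 = 649.74 + 110.16 = 759.9
ΣP(Q1 2018)Q(Q1 2018) = 1.94×273 + 3.66×24 = 529.62 + 87.84 = 617.46
link = 759.9/617.46 = 1.230687
Link Q2 2018→Q3 2018:
ΣP(Q3 2018)Q(Q2 2018) = 2.51×285 + 4.71×24 = 715.35 + 113.04 = 828.39
ΣP(Q2 2018)Q(Q2 2018) = 2.38×285 + 4.59×24 = 678.3 + 110.16 = 788.46
link = 828.39/788.46 = 1.050643
Link Q3 2018→Q4 2018:
ΣP(Q4 2018)Q(Q3 2018) = 3.02×295 + 3.89×28 = 890.9 + 108.92 = 999.82
ΣP(Q3 2018)Q(Q3 2018) = 2.51×295 + 4.71×28 = 740.45 + 131.88 = 872.33
link = 999.82/872.33 = 1.146149
Chained index = 100 × 1.230687 × 1.050643 × 1.146149 = 148.1985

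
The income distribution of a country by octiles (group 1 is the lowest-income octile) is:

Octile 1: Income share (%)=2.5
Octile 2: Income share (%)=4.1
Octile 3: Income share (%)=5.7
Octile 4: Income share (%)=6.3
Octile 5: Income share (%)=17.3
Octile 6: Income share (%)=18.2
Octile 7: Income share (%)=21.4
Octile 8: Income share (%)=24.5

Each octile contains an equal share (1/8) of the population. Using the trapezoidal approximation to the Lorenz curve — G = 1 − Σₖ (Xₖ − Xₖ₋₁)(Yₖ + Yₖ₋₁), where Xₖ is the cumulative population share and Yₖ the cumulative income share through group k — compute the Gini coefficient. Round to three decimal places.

Cumulative income shares Yₖ: 0.0250, 0.0660, 0.1230, 0.1860, 0.3590, 0.5410, 0.7550, 1.0000
Σ (Xₖ−Xₖ₋₁)(Yₖ+Yₖ₋₁) = (1/8)(0.0250+0.0000) + (1/8)(0.0660+0.0250) + (1/8)(0.1230+0.0660) + (1/8)(0.1860+0.1230) + (1/8)(0.3590+0.1860) + (1/8)(0.5410+0.3590) + (1/8)(0.7550+0.5410) + (1/8)(1.0000+0.7550)
  = 0.0031 + 0.0114 + 0.0236 + 0.0386 + 0.0681 + 0.1125 + 0.1620 + 0.2194 = 0.6387
G = 1 − 0.6387 = 0.3613

0.361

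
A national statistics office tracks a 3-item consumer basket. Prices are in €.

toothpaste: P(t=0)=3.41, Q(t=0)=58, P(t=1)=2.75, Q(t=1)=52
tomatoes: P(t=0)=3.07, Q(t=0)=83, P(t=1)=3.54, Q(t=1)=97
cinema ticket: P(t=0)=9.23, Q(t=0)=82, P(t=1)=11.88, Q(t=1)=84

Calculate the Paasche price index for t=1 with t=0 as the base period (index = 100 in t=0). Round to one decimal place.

Paasche price index uses current-period quantities as weights.
ΣP(t=1)·Q(t=1) = 2.75×52 + 3.54×97 + 11.88×84 = 143 + 343.38 + 997.92 = 1484.3
ΣP(t=0)·Q(t=1) = 3.41×52 + 3.07×97 + 9.23×84 = 177.32 + 297.79 + 775.32 = 1250.43
Index = 1484.3 / 1250.43 × 100 = 118.7032

118.7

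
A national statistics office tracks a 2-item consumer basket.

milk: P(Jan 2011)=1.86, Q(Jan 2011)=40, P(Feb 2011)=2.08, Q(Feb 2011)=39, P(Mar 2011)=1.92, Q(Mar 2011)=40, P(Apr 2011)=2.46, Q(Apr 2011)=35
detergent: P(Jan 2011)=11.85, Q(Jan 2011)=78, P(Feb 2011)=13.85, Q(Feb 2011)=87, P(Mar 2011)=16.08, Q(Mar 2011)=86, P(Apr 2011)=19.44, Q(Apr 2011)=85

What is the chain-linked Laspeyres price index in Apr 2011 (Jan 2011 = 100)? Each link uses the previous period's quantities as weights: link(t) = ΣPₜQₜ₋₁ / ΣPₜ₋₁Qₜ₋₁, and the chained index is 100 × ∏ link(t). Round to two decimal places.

Link Jan 2011→Feb 2011:
ΣP(Feb 2011)Q(Jan 2011) = 2.08×40 + 13.85×78 = 83.2 + 1080.3 = 1163.5
ΣP(Jan 2011)Q(Jan 2011) = 1.86×40 + 11.85×78 = 74.4 + 924.3 = 998.7
link = 1163.5/998.7 = 1.165015
Link Feb 2011→Mar 2011:
ΣP(Mar 2011)Q(Feb 2011) = 1.92×39 + 16.08×87 = 74.88 + 1398.96 = 1473.84
ΣP(Feb 2011)Q(Feb 2011) = 2.08×39 + 13.85×87 = 81.12 + 1204.95 = 1286.07
link = 1473.84/1286.07 = 1.146003
Link Mar 2011→Apr 2011:
ΣP(Apr 2011)Q(Mar 2011) = 2.46×40 + 19.44×86 = 98.4 + 1671.84 = 1770.24
ΣP(Mar 2011)Q(Mar 2011) = 1.92×40 + 16.08×86 = 76.8 + 1382.88 = 1459.68
link = 1770.24/1459.68 = 1.212759
Chained index = 100 × 1.165015 × 1.146003 × 1.212759 = 161.9167

161.92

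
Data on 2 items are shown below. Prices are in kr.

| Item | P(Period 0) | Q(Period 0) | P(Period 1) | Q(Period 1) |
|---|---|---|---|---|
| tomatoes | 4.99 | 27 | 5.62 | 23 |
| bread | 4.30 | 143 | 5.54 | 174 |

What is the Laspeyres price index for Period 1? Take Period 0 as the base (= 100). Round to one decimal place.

Laspeyres price index uses base-period quantities as weights.
ΣP(Period 1)·Q(Period 0) = 5.62×27 + 5.54×143 = 151.74 + 792.22 = 943.96
ΣP(Period 0)·Q(Period 0) = 4.99×27 + 4.30×143 = 134.73 + 614.9 = 749.63
Index = 943.96 / 749.63 × 100 = 125.9235

125.9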